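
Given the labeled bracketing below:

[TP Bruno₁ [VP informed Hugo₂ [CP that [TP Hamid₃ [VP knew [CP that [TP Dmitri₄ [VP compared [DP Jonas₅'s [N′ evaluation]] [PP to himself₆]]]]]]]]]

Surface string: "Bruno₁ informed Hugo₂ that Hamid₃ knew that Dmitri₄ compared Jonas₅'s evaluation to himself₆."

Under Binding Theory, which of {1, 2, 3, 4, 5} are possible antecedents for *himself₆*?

{4}

*himself* is an anaphor, so Principle A applies: it must be bound in its binding domain.
Binding domain of *himself₆*: the embedded TP, whose subject is Dmitri₄.
*Bruno₁* c-commands the anaphor but is outside its binding domain → cannot satisfy Principle A.
*Hugo₂* c-commands the anaphor but is outside its binding domain → cannot satisfy Principle A.
*Hamid₃* c-commands the anaphor but is outside its binding domain → cannot satisfy Principle A.
*Dmitri₄* c-commands the anaphor within its binding domain → licit binder.
*Jonas₅* does not c-command the anaphor → cannot bind it.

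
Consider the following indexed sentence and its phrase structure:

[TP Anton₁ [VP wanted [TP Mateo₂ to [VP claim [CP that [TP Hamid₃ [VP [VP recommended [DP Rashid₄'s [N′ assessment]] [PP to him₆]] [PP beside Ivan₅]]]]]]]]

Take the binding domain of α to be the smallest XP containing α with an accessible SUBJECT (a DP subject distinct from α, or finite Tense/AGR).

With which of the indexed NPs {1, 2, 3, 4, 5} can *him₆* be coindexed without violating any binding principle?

*him* is a pronoun, so Principle B applies: it must be free in its binding domain.
Binding domain of *him₆*: the embedded TP, whose subject is Hamid₃.
*Anton₁* c-commands the pronoun but from outside its binding domain, and is not c-commanded by it → coindexation permitted.
*Mateo₂* c-commands the pronoun but from outside its binding domain, and is not c-commanded by it → coindexation permitted.
*Hamid₃* c-commands the pronoun within its binding domain → coindexation would violate Principle B.
*Rashid₄* and the pronoun do not c-command one another → neither Principle B nor Principle C is at stake; coindexation permitted.
*Ivan₅* and the pronoun do not c-command one another → neither Principle B nor Principle C is at stake; coindexation permitted.

{1, 2, 4, 5}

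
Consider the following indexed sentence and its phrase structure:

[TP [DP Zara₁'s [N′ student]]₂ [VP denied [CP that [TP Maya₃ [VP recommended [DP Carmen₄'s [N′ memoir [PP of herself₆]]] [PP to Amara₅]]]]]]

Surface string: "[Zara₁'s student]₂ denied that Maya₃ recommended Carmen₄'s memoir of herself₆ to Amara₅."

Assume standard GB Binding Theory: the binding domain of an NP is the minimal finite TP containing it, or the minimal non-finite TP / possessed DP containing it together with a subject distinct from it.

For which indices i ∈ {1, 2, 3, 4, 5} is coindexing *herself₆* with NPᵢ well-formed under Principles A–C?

{4}

*herself* is an anaphor, so Principle A applies: it must be bound in its binding domain.
Binding domain of *herself₆*: the possessed DP, whose subject is Carmen₄.
*Zara₁* does not c-command the anaphor → cannot bind it.
*[Zara₁'s student]₂* c-commands the anaphor but is outside its binding domain → cannot satisfy Principle A.
*Maya₃* c-commands the anaphor but is outside its binding domain → cannot satisfy Principle A.
*Carmen₄* c-commands the anaphor within its binding domain → licit binder.
*Amara₅* does not c-command the anaphor → cannot bind it.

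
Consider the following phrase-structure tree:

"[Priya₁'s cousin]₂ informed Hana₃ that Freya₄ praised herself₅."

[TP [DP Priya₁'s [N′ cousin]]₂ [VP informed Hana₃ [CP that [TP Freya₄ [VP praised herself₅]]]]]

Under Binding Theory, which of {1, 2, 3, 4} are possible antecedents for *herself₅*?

*herself* is an anaphor, so Principle A applies: it must be bound in its binding domain.
Binding domain of *herself₅*: the embedded TP, whose subject is Freya₄.
*Priya₁* does not c-command the anaphor → cannot bind it.
*[Priya₁'s cousin]₂* c-commands the anaphor but is outside its binding domain → cannot satisfy Principle A.
*Hana₃* c-commands the anaphor but is outside its binding domain → cannot satisfy Principle A.
*Freya₄* c-commands the anaphor within its binding domain → licit binder.

{4}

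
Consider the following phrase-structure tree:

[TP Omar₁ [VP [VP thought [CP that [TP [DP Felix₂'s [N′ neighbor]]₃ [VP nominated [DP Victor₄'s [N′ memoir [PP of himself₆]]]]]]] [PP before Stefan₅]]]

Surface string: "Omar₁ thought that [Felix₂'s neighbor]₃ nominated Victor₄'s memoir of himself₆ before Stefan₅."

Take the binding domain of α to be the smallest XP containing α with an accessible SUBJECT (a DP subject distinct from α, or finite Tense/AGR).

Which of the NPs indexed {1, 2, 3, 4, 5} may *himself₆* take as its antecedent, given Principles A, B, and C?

*himself* is an anaphor, so Principle A applies: it must be bound in its binding domain.
Binding domain of *himself₆*: the possessed DP, whose subject is Victor₄.
*Omar₁* c-commands the anaphor but is outside its binding domain → cannot satisfy Principle A.
*Felix₂* does not c-command the anaphor → cannot bind it.
*[Felix₂'s neighbor]₃* c-commands the anaphor but is outside its binding domain → cannot satisfy Principle A.
*Victor₄* c-commands the anaphor within its binding domain → licit binder.
*Stefan₅* does not c-command the anaphor → cannot bind it.

{4}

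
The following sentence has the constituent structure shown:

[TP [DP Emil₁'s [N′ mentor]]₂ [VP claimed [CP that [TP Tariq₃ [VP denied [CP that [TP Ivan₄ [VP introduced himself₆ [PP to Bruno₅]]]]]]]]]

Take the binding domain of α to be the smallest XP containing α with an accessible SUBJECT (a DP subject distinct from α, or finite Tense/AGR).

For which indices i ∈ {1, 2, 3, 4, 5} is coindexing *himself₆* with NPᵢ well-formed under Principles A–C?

{4}

*himself* is an anaphor, so Principle A applies: it must be bound in its binding domain.
Binding domain of *himself₆*: the embedded TP, whose subject is Ivan₄.
*Emil₁* does not c-command the anaphor → cannot bind it.
*[Emil₁'s mentor]₂* c-commands the anaphor but is outside its binding domain → cannot satisfy Principle A.
*Tariq₃* c-commands the anaphor but is outside its binding domain → cannot satisfy Principle A.
*Ivan₄* c-commands the anaphor within its binding domain → licit binder.
*Bruno₅* does not c-command the anaphor → cannot bind it.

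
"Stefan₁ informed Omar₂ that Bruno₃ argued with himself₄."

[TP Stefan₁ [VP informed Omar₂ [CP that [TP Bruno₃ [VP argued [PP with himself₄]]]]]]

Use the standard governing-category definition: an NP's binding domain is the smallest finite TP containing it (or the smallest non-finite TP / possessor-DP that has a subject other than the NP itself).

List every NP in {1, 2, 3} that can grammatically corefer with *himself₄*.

{3}

*himself* is an anaphor, so Principle A applies: it must be bound in its binding domain.
Binding domain of *himself₄*: the embedded TP, whose subject is Bruno₃.
*Stefan₁* c-commands the anaphor but is outside its binding domain → cannot satisfy Principle A.
*Omar₂* c-commands the anaphor but is outside its binding domain → cannot satisfy Principle A.
*Bruno₃* c-commands the anaphor within its binding domain → licit binder.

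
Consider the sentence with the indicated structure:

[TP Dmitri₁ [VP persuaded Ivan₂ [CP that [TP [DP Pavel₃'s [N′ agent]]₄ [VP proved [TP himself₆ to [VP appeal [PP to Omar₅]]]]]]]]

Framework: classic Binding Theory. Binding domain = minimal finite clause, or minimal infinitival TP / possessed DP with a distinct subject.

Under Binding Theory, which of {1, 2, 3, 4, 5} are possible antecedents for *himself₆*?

{4}

*himself* is an anaphor, so Principle A applies: it must be bound in its binding domain.
Binding domain of *himself₆*: the embedded TP, whose subject is [Pavel₃'s agent]₄.
*Dmitri₁* c-commands the anaphor but is outside its binding domain → cannot satisfy Principle A.
*Ivan₂* c-commands the anaphor but is outside its binding domain → cannot satisfy Principle A.
*Pavel₃* does not c-command the anaphor → cannot bind it.
*[Pavel₃'s agent]₄* c-commands the anaphor within its binding domain → licit binder.
*Omar₅* does not c-command the anaphor → cannot bind it.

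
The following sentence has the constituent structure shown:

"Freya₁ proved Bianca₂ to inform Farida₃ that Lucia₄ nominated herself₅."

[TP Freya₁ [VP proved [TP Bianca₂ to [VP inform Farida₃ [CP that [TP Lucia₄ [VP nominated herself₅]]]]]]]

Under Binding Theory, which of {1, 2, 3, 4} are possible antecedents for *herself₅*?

*herself* is an anaphor, so Principle A applies: it must be bound in its binding domain.
Binding domain of *herself₅*: the embedded TP, whose subject is Lucia₄.
*Freya₁* c-commands the anaphor but is outside its binding domain → cannot satisfy Principle A.
*Bianca₂* c-commands the anaphor but is outside its binding domain → cannot satisfy Principle A.
*Farida₃* c-commands the anaphor but is outside its binding domain → cannot satisfy Principle A.
*Lucia₄* c-commands the anaphor within its binding domain → licit binder.

{4}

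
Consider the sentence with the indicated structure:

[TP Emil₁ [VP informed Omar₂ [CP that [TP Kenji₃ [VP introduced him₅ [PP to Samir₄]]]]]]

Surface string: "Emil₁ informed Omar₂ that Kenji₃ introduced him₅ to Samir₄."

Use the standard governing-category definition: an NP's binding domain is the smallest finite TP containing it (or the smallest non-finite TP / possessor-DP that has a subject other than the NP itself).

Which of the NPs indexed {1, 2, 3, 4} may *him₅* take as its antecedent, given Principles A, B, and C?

*him* is a pronoun, so Principle B applies: it must be free in its binding domain.
Binding domain of *him₅*: the embedded TP, whose subject is Kenji₃.
*Emil₁* c-commands the pronoun but from outside its binding domain, and is not c-commanded by it → coindexation permitted.
*Omar₂* c-commands the pronoun but from outside its binding domain, and is not c-commanded by it → coindexation permitted.
*Kenji₃* c-commands the pronoun within its binding domain → coindexation would violate Principle B.
*Samir₄*: the pronoun c-commands this R-expression → coindexation would violate Principle C on *Samir₄*.

{1, 2}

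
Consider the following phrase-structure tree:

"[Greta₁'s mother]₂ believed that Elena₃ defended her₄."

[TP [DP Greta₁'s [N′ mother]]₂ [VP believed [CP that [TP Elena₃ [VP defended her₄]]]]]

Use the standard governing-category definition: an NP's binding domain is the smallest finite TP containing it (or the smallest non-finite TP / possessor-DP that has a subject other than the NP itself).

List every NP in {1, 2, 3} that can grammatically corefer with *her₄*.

*her* is a pronoun, so Principle B applies: it must be free in its binding domain.
Binding domain of *her₄*: the embedded TP, whose subject is Elena₃.
*Greta₁* and the pronoun do not c-command one another → neither Principle B nor Principle C is at stake; coindexation permitted.
*[Greta₁'s mother]₂* c-commands the pronoun but from outside its binding domain, and is not c-commanded by it → coindexation permitted.
*Elena₃* c-commands the pronoun within its binding domain → coindexation would violate Principle B.

{1, 2}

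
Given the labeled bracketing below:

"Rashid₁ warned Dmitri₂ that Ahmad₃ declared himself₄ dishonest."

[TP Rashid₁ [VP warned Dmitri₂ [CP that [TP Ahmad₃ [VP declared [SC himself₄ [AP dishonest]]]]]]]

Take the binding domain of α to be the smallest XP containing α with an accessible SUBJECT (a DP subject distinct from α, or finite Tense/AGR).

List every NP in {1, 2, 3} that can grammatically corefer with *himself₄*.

*himself* is an anaphor, so Principle A applies: it must be bound in its binding domain.
Binding domain of *himself₄*: the embedded TP, whose subject is Ahmad₃.
*Rashid₁* c-commands the anaphor but is outside its binding domain → cannot satisfy Principle A.
*Dmitri₂* c-commands the anaphor but is outside its binding domain → cannot satisfy Principle A.
*Ahmad₃* c-commands the anaphor within its binding domain → licit binder.

{3}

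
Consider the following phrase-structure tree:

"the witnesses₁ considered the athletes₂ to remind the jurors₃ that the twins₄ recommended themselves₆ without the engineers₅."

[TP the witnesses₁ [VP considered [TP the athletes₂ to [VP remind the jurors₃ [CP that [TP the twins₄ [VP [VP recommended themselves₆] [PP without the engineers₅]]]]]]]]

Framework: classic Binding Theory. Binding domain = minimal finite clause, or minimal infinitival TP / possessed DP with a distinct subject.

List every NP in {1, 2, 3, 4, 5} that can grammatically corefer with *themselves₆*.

*themselves* is an anaphor, so Principle A applies: it must be bound in its binding domain.
Binding domain of *themselves₆*: the embedded TP, whose subject is the twins₄.
*the witnesses₁* c-commands the anaphor but is outside its binding domain → cannot satisfy Principle A.
*the athletes₂* c-commands the anaphor but is outside its binding domain → cannot satisfy Principle A.
*the jurors₃* c-commands the anaphor but is outside its binding domain → cannot satisfy Principle A.
*the twins₄* c-commands the anaphor within its binding domain → licit binder.
*the engineers₅* does not c-command the anaphor → cannot bind it.

{4}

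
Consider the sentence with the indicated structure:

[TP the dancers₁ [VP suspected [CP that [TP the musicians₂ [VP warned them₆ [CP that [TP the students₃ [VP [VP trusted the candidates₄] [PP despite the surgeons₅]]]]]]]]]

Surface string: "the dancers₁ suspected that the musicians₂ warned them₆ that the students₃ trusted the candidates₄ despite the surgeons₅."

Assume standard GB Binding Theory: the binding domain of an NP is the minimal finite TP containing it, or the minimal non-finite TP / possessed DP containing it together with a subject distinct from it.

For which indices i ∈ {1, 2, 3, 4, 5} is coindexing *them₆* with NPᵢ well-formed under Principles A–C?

{1}

*them* is a pronoun, so Principle B applies: it must be free in its binding domain.
Binding domain of *them₆*: the embedded TP, whose subject is the musicians₂.
*the dancers₁* c-commands the pronoun but from outside its binding domain, and is not c-commanded by it → coindexation permitted.
*the musicians₂* c-commands the pronoun within its binding domain → coindexation would violate Principle B.
*the students₃*: the pronoun c-commands this R-expression → coindexation would violate Principle C on *the students₃*.
*the candidates₄*: the pronoun c-commands this R-expression → coindexation would violate Principle C on *the candidates₄*.
*the surgeons₅*: the pronoun c-commands this R-expression → coindexation would violate Principle C on *the surgeons₅*.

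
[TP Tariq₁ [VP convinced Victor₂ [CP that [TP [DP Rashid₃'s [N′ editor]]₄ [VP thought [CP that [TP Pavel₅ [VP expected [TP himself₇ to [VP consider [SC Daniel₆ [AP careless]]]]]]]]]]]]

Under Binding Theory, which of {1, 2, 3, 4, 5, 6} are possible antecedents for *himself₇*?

{5}

*himself* is an anaphor, so Principle A applies: it must be bound in its binding domain.
Binding domain of *himself₇*: the embedded TP, whose subject is Pavel₅.
*Tariq₁* c-commands the anaphor but is outside its binding domain → cannot satisfy Principle A.
*Victor₂* c-commands the anaphor but is outside its binding domain → cannot satisfy Principle A.
*Rashid₃* does not c-command the anaphor → cannot bind it.
*[Rashid₃'s editor]₄* c-commands the anaphor but is outside its binding domain → cannot satisfy Principle A.
*Pavel₅* c-commands the anaphor within its binding domain → licit binder.
*Daniel₆* does not c-command the anaphor → cannot bind it.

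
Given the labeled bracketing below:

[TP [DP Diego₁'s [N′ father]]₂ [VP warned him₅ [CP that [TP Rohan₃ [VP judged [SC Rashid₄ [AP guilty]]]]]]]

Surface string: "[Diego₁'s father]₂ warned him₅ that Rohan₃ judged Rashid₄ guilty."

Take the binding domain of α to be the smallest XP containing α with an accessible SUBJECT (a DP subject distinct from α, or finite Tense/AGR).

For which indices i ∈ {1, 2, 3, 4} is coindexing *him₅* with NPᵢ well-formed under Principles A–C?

{1}

*him* is a pronoun, so Principle B applies: it must be free in its binding domain.
Binding domain of *him₅*: the matrix TP, whose subject is [Diego₁'s father]₂.
*Diego₁* and the pronoun do not c-command one another → neither Principle B nor Principle C is at stake; coindexation permitted.
*[Diego₁'s father]₂* c-commands the pronoun within its binding domain → coindexation would violate Principle B.
*Rohan₃*: the pronoun c-commands this R-expression → coindexation would violate Principle C on *Rohan₃*.
*Rashid₄*: the pronoun c-commands this R-expression → coindexation would violate Principle C on *Rashid₄*.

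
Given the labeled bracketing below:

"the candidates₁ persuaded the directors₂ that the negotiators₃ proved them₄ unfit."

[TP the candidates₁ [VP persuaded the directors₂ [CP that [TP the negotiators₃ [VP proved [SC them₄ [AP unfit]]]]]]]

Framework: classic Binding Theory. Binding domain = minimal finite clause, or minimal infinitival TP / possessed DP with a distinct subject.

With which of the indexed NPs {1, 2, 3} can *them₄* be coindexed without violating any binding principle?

{1, 2}

*them* is a pronoun, so Principle B applies: it must be free in its binding domain.
Binding domain of *them₄*: the embedded TP, whose subject is the negotiators₃.
*the candidates₁* c-commands the pronoun but from outside its binding domain, and is not c-commanded by it → coindexation permitted.
*the directors₂* c-commands the pronoun but from outside its binding domain, and is not c-commanded by it → coindexation permitted.
*the negotiators₃* c-commands the pronoun within its binding domain → coindexation would violate Principle B.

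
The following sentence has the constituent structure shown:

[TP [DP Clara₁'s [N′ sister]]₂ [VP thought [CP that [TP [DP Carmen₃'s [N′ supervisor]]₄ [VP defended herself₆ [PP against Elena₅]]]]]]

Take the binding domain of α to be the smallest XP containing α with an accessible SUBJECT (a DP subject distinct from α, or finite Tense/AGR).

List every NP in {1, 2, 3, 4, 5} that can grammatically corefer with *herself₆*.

{4}

*herself* is an anaphor, so Principle A applies: it must be bound in its binding domain.
Binding domain of *herself₆*: the embedded TP, whose subject is [Carmen₃'s supervisor]₄.
*Clara₁* does not c-command the anaphor → cannot bind it.
*[Clara₁'s sister]₂* c-commands the anaphor but is outside its binding domain → cannot satisfy Principle A.
*Carmen₃* does not c-command the anaphor → cannot bind it.
*[Carmen₃'s supervisor]₄* c-commands the anaphor within its binding domain → licit binder.
*Elena₅* does not c-command the anaphor → cannot bind it.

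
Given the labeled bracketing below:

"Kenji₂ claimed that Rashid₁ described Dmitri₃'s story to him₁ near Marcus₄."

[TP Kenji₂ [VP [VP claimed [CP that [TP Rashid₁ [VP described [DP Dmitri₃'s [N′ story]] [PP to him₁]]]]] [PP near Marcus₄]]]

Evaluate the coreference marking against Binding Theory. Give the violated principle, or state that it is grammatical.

The two coindexed NPs are *Rashid₁* and *him₁*.
*him₁* is a pronoun. Its binding domain is the embedded TP, whose subject is Rashid₁.
*Rashid₁* c-commands it within that domain and carries the same index.
The pronoun is locally bound → Principle B violation.

Principle B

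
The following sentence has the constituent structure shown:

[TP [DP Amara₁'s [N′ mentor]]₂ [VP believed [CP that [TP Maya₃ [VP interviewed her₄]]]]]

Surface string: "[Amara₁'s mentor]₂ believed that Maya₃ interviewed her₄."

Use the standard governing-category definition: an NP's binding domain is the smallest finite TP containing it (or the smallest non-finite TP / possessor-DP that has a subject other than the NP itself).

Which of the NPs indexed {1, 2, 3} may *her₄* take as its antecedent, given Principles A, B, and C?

*her* is a pronoun, so Principle B applies: it must be free in its binding domain.
Binding domain of *her₄*: the embedded TP, whose subject is Maya₃.
*Amara₁* and the pronoun do not c-command one another → neither Principle B nor Principle C is at stake; coindexation permitted.
*[Amara₁'s mentor]₂* c-commands the pronoun but from outside its binding domain, and is not c-commanded by it → coindexation permitted.
*Maya₃* c-commands the pronoun within its binding domain → coindexation would violate Principle B.

{1, 2}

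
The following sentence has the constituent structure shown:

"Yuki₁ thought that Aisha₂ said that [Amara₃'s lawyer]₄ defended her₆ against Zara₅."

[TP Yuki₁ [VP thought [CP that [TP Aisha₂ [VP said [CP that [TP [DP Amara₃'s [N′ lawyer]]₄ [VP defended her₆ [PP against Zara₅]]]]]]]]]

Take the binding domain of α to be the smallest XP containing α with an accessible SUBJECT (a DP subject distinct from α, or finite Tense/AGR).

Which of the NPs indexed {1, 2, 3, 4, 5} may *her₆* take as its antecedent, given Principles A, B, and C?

*her* is a pronoun, so Principle B applies: it must be free in its binding domain.
Binding domain of *her₆*: the embedded TP, whose subject is [Amara₃'s lawyer]₄.
*Yuki₁* c-commands the pronoun but from outside its binding domain, and is not c-commanded by it → coindexation permitted.
*Aisha₂* c-commands the pronoun but from outside its binding domain, and is not c-commanded by it → coindexation permitted.
*Amara₃* and the pronoun do not c-command one another → neither Principle B nor Principle C is at stake; coindexation permitted.
*[Amara₃'s lawyer]₄* c-commands the pronoun within its binding domain → coindexation would violate Principle B.
*Zara₅*: the pronoun c-commands this R-expression → coindexation would violate Principle C on *Zara₅*.

{1, 2, 3}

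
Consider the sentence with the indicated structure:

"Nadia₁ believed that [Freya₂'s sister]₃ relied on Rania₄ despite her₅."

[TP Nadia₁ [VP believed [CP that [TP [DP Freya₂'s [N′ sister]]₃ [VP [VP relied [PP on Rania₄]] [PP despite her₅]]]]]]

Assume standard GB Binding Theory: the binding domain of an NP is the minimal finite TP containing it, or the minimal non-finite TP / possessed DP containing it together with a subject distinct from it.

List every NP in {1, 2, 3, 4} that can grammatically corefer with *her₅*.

*her* is a pronoun, so Principle B applies: it must be free in its binding domain.
Binding domain of *her₅*: the embedded TP, whose subject is [Freya₂'s sister]₃.
*Nadia₁* c-commands the pronoun but from outside its binding domain, and is not c-commanded by it → coindexation permitted.
*Freya₂* and the pronoun do not c-command one another → neither Principle B nor Principle C is at stake; coindexation permitted.
*[Freya₂'s sister]₃* c-commands the pronoun within its binding domain → coindexation would violate Principle B.
*Rania₄* and the pronoun do not c-command one another → neither Principle B nor Principle C is at stake; coindexation permitted.

{1, 2, 4}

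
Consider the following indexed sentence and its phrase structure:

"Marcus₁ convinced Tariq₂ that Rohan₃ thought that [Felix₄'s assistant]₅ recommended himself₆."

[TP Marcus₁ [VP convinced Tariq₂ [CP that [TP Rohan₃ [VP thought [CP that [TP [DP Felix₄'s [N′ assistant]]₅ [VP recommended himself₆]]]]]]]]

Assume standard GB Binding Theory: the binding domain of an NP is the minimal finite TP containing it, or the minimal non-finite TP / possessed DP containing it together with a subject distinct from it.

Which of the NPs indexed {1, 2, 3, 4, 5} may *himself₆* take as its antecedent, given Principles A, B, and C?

{5}

*himself* is an anaphor, so Principle A applies: it must be bound in its binding domain.
Binding domain of *himself₆*: the embedded TP, whose subject is [Felix₄'s assistant]₅.
*Marcus₁* c-commands the anaphor but is outside its binding domain → cannot satisfy Principle A.
*Tariq₂* c-commands the anaphor but is outside its binding domain → cannot satisfy Principle A.
*Rohan₃* c-commands the anaphor but is outside its binding domain → cannot satisfy Principle A.
*Felix₄* does not c-command the anaphor → cannot bind it.
*[Felix₄'s assistant]₅* c-commands the anaphor within its binding domain → licit binder.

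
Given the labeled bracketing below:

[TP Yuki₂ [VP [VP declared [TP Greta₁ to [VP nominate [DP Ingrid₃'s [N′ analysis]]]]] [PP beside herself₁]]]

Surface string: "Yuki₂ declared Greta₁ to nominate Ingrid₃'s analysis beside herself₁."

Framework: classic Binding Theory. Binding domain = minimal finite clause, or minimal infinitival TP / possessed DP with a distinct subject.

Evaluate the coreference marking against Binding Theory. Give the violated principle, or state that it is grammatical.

The two coindexed NPs are *Greta₁* and *herself₁*.
*herself₁* is an anaphor. Principle A requires it to be bound within its binding domain — the matrix TP, whose subject is Yuki₂.
Within that domain it is c-commanded by *Yuki₂*, which does not share its index.
*Greta₁* does not c-command the anaphor at all.
The anaphor is unbound in its domain → Principle A violation.

Principle A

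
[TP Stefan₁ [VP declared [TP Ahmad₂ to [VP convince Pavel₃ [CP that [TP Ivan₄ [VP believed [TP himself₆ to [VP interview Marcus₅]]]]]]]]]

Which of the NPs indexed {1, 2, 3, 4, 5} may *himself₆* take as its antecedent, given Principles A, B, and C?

*himself* is an anaphor, so Principle A applies: it must be bound in its binding domain.
Binding domain of *himself₆*: the embedded TP, whose subject is Ivan₄.
*Stefan₁* c-commands the anaphor but is outside its binding domain → cannot satisfy Principle A.
*Ahmad₂* c-commands the anaphor but is outside its binding domain → cannot satisfy Principle A.
*Pavel₃* c-commands the anaphor but is outside its binding domain → cannot satisfy Principle A.
*Ivan₄* c-commands the anaphor within its binding domain → licit binder.
*Marcus₅* does not c-command the anaphor → cannot bind it.

{4}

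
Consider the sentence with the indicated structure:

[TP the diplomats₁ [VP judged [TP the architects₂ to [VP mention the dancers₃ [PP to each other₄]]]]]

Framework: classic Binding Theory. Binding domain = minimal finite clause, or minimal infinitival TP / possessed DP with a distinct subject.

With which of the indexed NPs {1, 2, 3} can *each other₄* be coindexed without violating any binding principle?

*each other* is an anaphor, so Principle A applies: it must be bound in its binding domain.
Binding domain of *each other₄*: the embedded TP, whose subject is the architects₂.
*the diplomats₁* c-commands the anaphor but is outside its binding domain → cannot satisfy Principle A.
*the architects₂* c-commands the anaphor within its binding domain → licit binder.
*the dancers₃* c-commands the anaphor within its binding domain → licit binder.

{2, 3}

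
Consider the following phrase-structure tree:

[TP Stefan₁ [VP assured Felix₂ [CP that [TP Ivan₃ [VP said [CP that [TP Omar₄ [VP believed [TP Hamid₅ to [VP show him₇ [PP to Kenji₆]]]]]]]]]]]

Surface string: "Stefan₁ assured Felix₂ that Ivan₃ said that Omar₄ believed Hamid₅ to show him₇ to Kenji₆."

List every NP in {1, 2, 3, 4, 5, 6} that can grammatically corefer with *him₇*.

*him* is a pronoun, so Principle B applies: it must be free in its binding domain.
Binding domain of *him₇*: the embedded TP, whose subject is Hamid₅.
*Stefan₁* c-commands the pronoun but from outside its binding domain, and is not c-commanded by it → coindexation permitted.
*Felix₂* c-commands the pronoun but from outside its binding domain, and is not c-commanded by it → coindexation permitted.
*Ivan₃* c-commands the pronoun but from outside its binding domain, and is not c-commanded by it → coindexation permitted.
*Omar₄* c-commands the pronoun but from outside its binding domain, and is not c-commanded by it → coindexation permitted.
*Hamid₅* c-commands the pronoun within its binding domain → coindexation would violate Principle B.
*Kenji₆*: the pronoun c-commands this R-expression → coindexation would violate Principle C on *Kenji₆*.

{1, 2, 3, 4}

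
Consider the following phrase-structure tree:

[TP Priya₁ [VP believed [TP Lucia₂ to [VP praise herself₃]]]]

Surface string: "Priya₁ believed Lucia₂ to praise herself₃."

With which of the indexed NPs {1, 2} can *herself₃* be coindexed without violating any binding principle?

{2}

*herself* is an anaphor, so Principle A applies: it must be bound in its binding domain.
Binding domain of *herself₃*: the embedded TP, whose subject is Lucia₂.
*Priya₁* c-commands the anaphor but is outside its binding domain → cannot satisfy Principle A.
*Lucia₂* c-commands the anaphor within its binding domain → licit binder.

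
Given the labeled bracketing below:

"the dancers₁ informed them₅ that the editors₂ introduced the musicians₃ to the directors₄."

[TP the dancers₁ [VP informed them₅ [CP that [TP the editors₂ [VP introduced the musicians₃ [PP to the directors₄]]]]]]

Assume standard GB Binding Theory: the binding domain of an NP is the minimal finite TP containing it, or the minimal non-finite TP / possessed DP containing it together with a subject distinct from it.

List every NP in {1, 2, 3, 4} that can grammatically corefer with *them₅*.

*them* is a pronoun, so Principle B applies: it must be free in its binding domain.
Binding domain of *them₅*: the matrix TP, whose subject is the dancers₁.
*the dancers₁* c-commands the pronoun within its binding domain → coindexation would violate Principle B.
*the editors₂*: the pronoun c-commands this R-expression → coindexation would violate Principle C on *the editors₂*.
*the musicians₃*: the pronoun c-commands this R-expression → coindexation would violate Principle C on *the musicians₃*.
*the directors₄*: the pronoun c-commands this R-expression → coindexation would violate Principle C on *the directors₄*.

none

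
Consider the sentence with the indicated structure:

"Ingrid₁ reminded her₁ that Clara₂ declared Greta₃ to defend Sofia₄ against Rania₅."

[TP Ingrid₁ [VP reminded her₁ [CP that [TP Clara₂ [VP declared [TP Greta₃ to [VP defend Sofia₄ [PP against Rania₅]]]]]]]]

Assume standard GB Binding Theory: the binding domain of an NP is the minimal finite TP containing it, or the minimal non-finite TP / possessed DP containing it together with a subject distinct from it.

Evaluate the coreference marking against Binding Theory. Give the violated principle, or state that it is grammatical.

Principle B

The two coindexed NPs are *Ingrid₁* and *her₁*.
*her₁* is a pronoun. Its binding domain is the matrix TP, whose subject is Ingrid₁.
*Ingrid₁* c-commands it within that domain and carries the same index.
The pronoun is locally bound → Principle B violation.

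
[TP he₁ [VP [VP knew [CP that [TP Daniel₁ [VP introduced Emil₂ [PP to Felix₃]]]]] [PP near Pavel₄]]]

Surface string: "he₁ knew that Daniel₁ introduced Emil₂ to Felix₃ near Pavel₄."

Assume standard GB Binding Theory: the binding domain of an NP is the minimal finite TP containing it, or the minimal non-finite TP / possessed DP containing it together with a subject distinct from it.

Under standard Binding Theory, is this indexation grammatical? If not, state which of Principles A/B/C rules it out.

The two coindexed NPs are *he₁* and *Daniel₁*.
*Daniel₁* is an R-expression. Principle C requires it to be free everywhere.
*he₁* c-commands it and carries the same index.
The R-expression is bound → Principle C violation.

Principle C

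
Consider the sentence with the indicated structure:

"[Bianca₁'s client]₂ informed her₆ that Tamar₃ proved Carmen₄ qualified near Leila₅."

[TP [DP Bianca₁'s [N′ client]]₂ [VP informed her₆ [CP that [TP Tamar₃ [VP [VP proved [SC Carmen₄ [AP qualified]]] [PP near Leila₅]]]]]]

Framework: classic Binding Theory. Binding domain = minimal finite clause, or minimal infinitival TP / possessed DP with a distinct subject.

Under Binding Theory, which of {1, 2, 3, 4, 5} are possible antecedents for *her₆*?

{1}

*her* is a pronoun, so Principle B applies: it must be free in its binding domain.
Binding domain of *her₆*: the matrix TP, whose subject is [Bianca₁'s client]₂.
*Bianca₁* and the pronoun do not c-command one another → neither Principle B nor Principle C is at stake; coindexation permitted.
*[Bianca₁'s client]₂* c-commands the pronoun within its binding domain → coindexation would violate Principle B.
*Tamar₃*: the pronoun c-commands this R-expression → coindexation would violate Principle C on *Tamar₃*.
*Carmen₄*: the pronoun c-commands this R-expression → coindexation would violate Principle C on *Carmen₄*.
*Leila₅*: the pronoun c-commands this R-expression → coindexation would violate Principle C on *Leila₅*.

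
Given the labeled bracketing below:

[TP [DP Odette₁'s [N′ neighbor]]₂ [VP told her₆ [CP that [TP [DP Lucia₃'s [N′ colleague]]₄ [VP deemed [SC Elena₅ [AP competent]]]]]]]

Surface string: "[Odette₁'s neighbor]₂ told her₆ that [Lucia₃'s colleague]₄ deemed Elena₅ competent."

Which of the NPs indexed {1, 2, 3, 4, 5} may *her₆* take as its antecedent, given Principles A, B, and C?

{1}

*her* is a pronoun, so Principle B applies: it must be free in its binding domain.
Binding domain of *her₆*: the matrix TP, whose subject is [Odette₁'s neighbor]₂.
*Odette₁* and the pronoun do not c-command one another → neither Principle B nor Principle C is at stake; coindexation permitted.
*[Odette₁'s neighbor]₂* c-commands the pronoun within its binding domain → coindexation would violate Principle B.
*Lucia₃*: the pronoun c-commands this R-expression → coindexation would violate Principle C on *Lucia₃*.
*[Lucia₃'s colleague]₄*: the pronoun c-commands this R-expression → coindexation would violate Principle C on *[Lucia₃'s colleague]₄*.
*Elena₅*: the pronoun c-commands this R-expression → coindexation would violate Principle C on *Elena₅*.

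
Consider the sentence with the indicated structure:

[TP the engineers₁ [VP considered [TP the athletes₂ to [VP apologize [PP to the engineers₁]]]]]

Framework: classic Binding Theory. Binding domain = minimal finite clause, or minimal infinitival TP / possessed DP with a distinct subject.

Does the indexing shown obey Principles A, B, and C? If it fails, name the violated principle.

Principle C

The two coindexed NPs are *the engineers₁* (the lower occurrence) and *the engineers₁* (the higher occurrence).
*the engineers₁* (the lower occurrence) is an R-expression. Principle C requires it to be free everywhere.
*the engineers₁* (the higher occurrence) c-commands it and carries the same index.
The R-expression is bound → Principle C violation.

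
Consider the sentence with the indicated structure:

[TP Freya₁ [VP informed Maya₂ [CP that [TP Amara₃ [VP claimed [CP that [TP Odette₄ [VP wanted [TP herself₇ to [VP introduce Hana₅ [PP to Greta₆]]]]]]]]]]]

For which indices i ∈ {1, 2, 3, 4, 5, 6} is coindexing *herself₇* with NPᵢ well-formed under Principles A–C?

*herself* is an anaphor, so Principle A applies: it must be bound in its binding domain.
Binding domain of *herself₇*: the embedded TP, whose subject is Odette₄.
*Freya₁* c-commands the anaphor but is outside its binding domain → cannot satisfy Principle A.
*Maya₂* c-commands the anaphor but is outside its binding domain → cannot satisfy Principle A.
*Amara₃* c-commands the anaphor but is outside its binding domain → cannot satisfy Principle A.
*Odette₄* c-commands the anaphor within its binding domain → licit binder.
*Hana₅* does not c-command the anaphor → cannot bind it.
*Greta₆* does not c-command the anaphor → cannot bind it.

{4}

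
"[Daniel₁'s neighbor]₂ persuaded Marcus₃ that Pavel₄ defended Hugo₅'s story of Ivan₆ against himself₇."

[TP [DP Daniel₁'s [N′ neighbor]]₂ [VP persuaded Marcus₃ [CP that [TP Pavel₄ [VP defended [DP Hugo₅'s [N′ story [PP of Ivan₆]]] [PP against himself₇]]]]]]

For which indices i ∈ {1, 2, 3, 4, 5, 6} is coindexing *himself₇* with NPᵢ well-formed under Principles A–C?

*himself* is an anaphor, so Principle A applies: it must be bound in its binding domain.
Binding domain of *himself₇*: the embedded TP, whose subject is Pavel₄.
*Daniel₁* does not c-command the anaphor → cannot bind it.
*[Daniel₁'s neighbor]₂* c-commands the anaphor but is outside its binding domain → cannot satisfy Principle A.
*Marcus₃* c-commands the anaphor but is outside its binding domain → cannot satisfy Principle A.
*Pavel₄* c-commands the anaphor within its binding domain → licit binder.
*Hugo₅* does not c-command the anaphor → cannot bind it.
*Ivan₆* does not c-command the anaphor → cannot bind it.

{4}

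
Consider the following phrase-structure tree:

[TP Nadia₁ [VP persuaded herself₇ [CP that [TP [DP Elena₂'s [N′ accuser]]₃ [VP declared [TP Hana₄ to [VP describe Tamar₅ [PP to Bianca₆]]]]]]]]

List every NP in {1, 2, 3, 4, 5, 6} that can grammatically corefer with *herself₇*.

{1}

*herself* is an anaphor, so Principle A applies: it must be bound in its binding domain.
Binding domain of *herself₇*: the matrix TP, whose subject is Nadia₁.
*Nadia₁* c-commands the anaphor within its binding domain → licit binder.
*Elena₂* does not c-command the anaphor → cannot bind it.
*[Elena₂'s accuser]₃* does not c-command the anaphor → cannot bind it.
*Hana₄* does not c-command the anaphor → cannot bind it.
*Tamar₅* does not c-command the anaphor → cannot bind it.
*Bianca₆* does not c-command the anaphor → cannot bind it.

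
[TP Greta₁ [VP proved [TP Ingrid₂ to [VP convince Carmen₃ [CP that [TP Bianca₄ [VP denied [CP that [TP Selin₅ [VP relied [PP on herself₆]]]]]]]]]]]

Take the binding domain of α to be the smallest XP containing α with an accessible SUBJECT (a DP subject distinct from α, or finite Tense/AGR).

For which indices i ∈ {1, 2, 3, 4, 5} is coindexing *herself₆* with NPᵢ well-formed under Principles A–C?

{5}

*herself* is an anaphor, so Principle A applies: it must be bound in its binding domain.
Binding domain of *herself₆*: the embedded TP, whose subject is Selin₅.
*Greta₁* c-commands the anaphor but is outside its binding domain → cannot satisfy Principle A.
*Ingrid₂* c-commands the anaphor but is outside its binding domain → cannot satisfy Principle A.
*Carmen₃* c-commands the anaphor but is outside its binding domain → cannot satisfy Principle A.
*Bianca₄* c-commands the anaphor but is outside its binding domain → cannot satisfy Principle A.
*Selin₅* c-commands the anaphor within its binding domain → licit binder.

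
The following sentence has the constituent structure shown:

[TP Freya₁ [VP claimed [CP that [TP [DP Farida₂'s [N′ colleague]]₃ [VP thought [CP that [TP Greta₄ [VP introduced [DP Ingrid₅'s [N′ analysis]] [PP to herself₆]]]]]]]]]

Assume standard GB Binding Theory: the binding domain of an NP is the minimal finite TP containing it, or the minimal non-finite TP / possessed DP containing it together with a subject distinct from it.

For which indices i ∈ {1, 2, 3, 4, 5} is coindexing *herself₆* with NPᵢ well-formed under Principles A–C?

*herself* is an anaphor, so Principle A applies: it must be bound in its binding domain.
Binding domain of *herself₆*: the embedded TP, whose subject is Greta₄.
*Freya₁* c-commands the anaphor but is outside its binding domain → cannot satisfy Principle A.
*Farida₂* does not c-command the anaphor → cannot bind it.
*[Farida₂'s colleague]₃* c-commands the anaphor but is outside its binding domain → cannot satisfy Principle A.
*Greta₄* c-commands the anaphor within its binding domain → licit binder.
*Ingrid₅* does not c-command the anaphor → cannot bind it.

{4}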